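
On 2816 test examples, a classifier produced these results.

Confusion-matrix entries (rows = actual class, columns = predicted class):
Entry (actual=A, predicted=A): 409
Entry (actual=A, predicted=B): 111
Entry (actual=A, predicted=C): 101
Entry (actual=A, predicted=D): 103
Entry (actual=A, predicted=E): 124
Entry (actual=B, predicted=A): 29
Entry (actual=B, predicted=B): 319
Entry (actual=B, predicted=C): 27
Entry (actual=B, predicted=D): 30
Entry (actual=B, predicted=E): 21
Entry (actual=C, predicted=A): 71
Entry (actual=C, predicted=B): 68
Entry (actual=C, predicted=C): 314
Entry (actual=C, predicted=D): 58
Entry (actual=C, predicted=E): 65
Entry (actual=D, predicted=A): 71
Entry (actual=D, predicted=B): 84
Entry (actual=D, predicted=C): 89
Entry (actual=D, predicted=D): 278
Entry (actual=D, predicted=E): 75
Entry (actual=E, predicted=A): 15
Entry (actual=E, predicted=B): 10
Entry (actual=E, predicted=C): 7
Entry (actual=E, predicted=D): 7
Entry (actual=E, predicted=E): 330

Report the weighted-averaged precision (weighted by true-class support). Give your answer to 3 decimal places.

Per-class precision (TP/(TP+FP)):
  A: TP=409, FP=29+71+71+15=186 → 409/595 = 0.6874
  B: TP=319, FP=111+68+84+10=273 → 319/592 = 0.5389
  C: TP=314, FP=101+27+89+7=224 → 314/538 = 0.5836
  D: TP=278, FP=103+30+58+7=198 → 278/476 = 0.5840
  E: TP=330, FP=124+21+65+75=285 → 330/615 = 0.5366
Weighted-precision = Σ (supportᵢ/N)·precisionᵢ with N=2816: (848/2816)·0.6874 + (426/2816)·0.5389 + (576/2816)·0.5836 + (597/2816)·0.5840 + (369/2816)·0.5366 = 0.602

0.602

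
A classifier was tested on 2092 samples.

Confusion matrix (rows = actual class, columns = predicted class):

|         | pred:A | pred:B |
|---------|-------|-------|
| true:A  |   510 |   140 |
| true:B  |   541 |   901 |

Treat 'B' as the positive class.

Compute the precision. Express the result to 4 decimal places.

Precision = TP/(TP+FP) = 901/(901+140) = 901/1041 = 0.8655

0.8655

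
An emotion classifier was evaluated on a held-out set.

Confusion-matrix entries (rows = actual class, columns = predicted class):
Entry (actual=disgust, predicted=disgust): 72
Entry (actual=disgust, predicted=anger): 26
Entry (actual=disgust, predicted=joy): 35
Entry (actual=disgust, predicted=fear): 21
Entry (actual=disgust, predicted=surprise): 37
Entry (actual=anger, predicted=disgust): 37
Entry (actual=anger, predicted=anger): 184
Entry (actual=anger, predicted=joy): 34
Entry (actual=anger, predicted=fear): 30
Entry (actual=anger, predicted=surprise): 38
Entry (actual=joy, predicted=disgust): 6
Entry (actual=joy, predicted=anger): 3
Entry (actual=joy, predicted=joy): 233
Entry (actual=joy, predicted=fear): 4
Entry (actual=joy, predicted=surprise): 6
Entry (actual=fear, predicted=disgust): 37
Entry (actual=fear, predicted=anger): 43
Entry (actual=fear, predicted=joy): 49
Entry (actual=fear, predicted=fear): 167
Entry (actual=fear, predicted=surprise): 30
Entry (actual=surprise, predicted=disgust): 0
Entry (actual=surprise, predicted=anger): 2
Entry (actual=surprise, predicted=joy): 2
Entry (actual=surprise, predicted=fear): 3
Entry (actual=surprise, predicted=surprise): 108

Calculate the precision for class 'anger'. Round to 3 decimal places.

0.713

precision = TP/(TP+FP).
anger: TP=184, FP=26+3+43+2=74 → 184/258 = 0.7132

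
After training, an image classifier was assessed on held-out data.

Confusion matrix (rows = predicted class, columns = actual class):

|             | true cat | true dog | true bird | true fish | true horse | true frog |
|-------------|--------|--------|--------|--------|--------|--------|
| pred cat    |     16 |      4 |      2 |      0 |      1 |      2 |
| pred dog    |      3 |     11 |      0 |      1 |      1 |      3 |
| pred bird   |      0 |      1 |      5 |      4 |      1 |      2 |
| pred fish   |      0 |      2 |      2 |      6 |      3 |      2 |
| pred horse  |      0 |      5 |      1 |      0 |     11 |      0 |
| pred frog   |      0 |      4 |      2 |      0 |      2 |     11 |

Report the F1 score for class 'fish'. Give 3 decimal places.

F1 score = 2·TP/(2·TP+FP+FN).
fish: TP=6, FP=0+2+2+3+2=9, FN=0+1+4+0+0=5 → 12/26 = 0.4615

0.462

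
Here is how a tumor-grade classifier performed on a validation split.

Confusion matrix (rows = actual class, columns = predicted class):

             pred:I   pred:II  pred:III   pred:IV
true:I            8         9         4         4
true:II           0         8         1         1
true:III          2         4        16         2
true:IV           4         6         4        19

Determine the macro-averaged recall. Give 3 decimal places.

0.591

Per-class recall (TP/(TP+FN)):
  I: TP=8, FN=9+4+4=17 → 8/25 = 0.3200
  II: TP=8, FN=0+1+1=2 → 8/10 = 0.8000
  III: TP=16, FN=2+4+2=8 → 16/24 = 0.6667
  IV: TP=19, FN=4+6+4=14 → 19/33 = 0.5758
Macro-recall = mean = (0.3200 + 0.8000 + 0.6667 + 0.5758) / 4 = 0.591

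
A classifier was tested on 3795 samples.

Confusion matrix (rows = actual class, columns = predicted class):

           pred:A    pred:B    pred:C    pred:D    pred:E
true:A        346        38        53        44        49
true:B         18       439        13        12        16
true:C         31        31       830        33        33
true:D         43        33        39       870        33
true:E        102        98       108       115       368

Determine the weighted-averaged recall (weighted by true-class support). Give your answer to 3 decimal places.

0.752

Per-class recall (TP/(TP+FN)):
  A: TP=346, FN=38+53+44+49=184 → 346/530 = 0.6528
  B: TP=439, FN=18+13+12+16=59 → 439/498 = 0.8815
  C: TP=830, FN=31+31+33+33=128 → 830/958 = 0.8664
  D: TP=870, FN=43+33+39+33=148 → 870/1018 = 0.8546
  E: TP=368, FN=102+98+108+115=423 → 368/791 = 0.4652
Weighted-recall = Σ (supportᵢ/N)·recallᵢ with N=3795: (530/3795)·0.6528 + (498/3795)·0.8815 + (958/3795)·0.8664 + (1018/3795)·0.8546 + (791/3795)·0.4652 = 0.752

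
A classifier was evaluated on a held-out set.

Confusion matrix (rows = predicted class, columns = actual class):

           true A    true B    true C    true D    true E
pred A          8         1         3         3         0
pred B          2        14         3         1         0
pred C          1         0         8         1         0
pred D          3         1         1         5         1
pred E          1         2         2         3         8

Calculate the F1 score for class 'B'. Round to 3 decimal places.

One-vs-rest for 'B': TP = diagonal; FP = other classes predicted 'B'; FN = 'B' predicted as other.
F1 score = 2·TP/(2·TP+FP+FN).
B: TP=14, FP=2+3+1+0=6, FN=1+0+1+2=4 → 28/38 = 0.7368

0.737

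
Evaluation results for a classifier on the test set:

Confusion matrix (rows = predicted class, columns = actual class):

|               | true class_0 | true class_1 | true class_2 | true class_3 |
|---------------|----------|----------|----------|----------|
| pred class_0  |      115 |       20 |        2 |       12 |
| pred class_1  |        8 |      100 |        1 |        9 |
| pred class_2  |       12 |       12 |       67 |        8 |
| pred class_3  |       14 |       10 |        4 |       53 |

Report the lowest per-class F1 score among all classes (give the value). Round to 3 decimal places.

Per-class F1 score (2·TP/(2·TP+FP+FN)):
  class_0: TP=115, FP=20+2+12=34, FN=8+12+14=34 → 230/298 = 0.7718
  class_1: TP=100, FP=8+1+9=18, FN=20+12+10=42 → 200/260 = 0.7692
  class_2: TP=67, FP=12+12+8=32, FN=2+1+4=7 → 134/173 = 0.7746
  class_3: TP=53, FP=14+10+4=28, FN=12+9+8=29 → 106/163 = 0.6503
Lowest is class 'class_3' with F1 score = 0.650.

0.650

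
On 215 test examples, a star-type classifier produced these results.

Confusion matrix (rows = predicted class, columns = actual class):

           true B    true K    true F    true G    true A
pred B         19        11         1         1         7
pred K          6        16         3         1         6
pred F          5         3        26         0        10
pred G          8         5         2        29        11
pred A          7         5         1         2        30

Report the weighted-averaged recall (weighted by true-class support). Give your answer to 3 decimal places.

0.558

Per-class recall (TP/(TP+FN)):
  B: TP=19, FN=6+5+8+7=26 → 19/45 = 0.4222
  K: TP=16, FN=11+3+5+5=24 → 16/40 = 0.4000
  F: TP=26, FN=1+3+2+1=7 → 26/33 = 0.7879
  G: TP=29, FN=1+1+0+2=4 → 29/33 = 0.8788
  A: TP=30, FN=7+6+10+11=34 → 30/64 = 0.4688
Weighted-recall = Σ (supportᵢ/N)·recallᵢ with N=215: (45/215)·0.4222 + (40/215)·0.4000 + (33/215)·0.7879 + (33/215)·0.8788 + (64/215)·0.4688 = 0.558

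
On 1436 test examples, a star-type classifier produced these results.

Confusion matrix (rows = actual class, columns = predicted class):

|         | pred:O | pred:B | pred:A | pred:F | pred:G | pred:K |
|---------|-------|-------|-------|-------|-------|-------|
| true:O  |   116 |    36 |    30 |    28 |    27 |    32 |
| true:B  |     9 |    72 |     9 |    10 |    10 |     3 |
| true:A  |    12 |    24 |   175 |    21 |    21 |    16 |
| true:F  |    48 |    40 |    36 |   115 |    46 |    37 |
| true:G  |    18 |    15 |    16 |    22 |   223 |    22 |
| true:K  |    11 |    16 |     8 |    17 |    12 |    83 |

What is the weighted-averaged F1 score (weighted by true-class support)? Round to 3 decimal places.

Per-class F1 score (2·TP/(2·TP+FP+FN)):
  O: TP=116, FP=9+12+48+18+11=98, FN=36+30+28+27+32=153 → 232/483 = 0.4803
  B: TP=72, FP=36+24+40+15+16=131, FN=9+9+10+10+3=41 → 144/316 = 0.4557
  A: TP=175, FP=30+9+36+16+8=99, FN=12+24+21+21+16=94 → 350/543 = 0.6446
  F: TP=115, FP=28+10+21+22+17=98, FN=48+40+36+46+37=207 → 230/535 = 0.4299
  G: TP=223, FP=27+10+21+46+12=116, FN=18+15+16+22+22=93 → 446/655 = 0.6809
  K: TP=83, FP=32+3+16+37+22=110, FN=11+16+8+17+12=64 → 166/340 = 0.4882
Weighted-F1 score = Σ (supportᵢ/N)·F1 scoreᵢ with N=1436: (269/1436)·0.4803 + (113/1436)·0.4557 + (269/1436)·0.6446 + (322/1436)·0.4299 + (316/1436)·0.6809 + (147/1436)·0.4882 = 0.543

0.543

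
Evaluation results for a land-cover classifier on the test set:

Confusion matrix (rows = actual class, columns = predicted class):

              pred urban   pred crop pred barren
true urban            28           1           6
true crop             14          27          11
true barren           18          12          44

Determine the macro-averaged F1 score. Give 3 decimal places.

0.609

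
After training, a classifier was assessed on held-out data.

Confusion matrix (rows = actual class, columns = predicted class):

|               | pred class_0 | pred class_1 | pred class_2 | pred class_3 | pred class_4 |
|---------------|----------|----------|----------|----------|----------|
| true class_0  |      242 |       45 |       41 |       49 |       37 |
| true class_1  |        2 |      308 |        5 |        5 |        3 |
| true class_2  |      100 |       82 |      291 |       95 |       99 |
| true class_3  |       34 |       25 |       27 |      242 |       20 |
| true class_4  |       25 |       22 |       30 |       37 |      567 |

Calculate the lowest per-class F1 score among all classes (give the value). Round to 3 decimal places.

0.549

Per-class F1 score (2·TP/(2·TP+FP+FN)):
  class_0: TP=242, FP=2+100+34+25=161, FN=45+41+49+37=172 → 484/817 = 0.5924
  class_1: TP=308, FP=45+82+25+22=174, FN=2+5+5+3=15 → 616/805 = 0.7652
  class_2: TP=291, FP=41+5+27+30=103, FN=100+82+95+99=376 → 582/1061 = 0.5485
  class_3: TP=242, FP=49+5+95+37=186, FN=34+25+27+20=106 → 484/776 = 0.6237
  class_4: TP=567, FP=37+3+99+20=159, FN=25+22+30+37=114 → 1134/1407 = 0.8060
Lowest is class 'class_2' with F1 score = 0.549.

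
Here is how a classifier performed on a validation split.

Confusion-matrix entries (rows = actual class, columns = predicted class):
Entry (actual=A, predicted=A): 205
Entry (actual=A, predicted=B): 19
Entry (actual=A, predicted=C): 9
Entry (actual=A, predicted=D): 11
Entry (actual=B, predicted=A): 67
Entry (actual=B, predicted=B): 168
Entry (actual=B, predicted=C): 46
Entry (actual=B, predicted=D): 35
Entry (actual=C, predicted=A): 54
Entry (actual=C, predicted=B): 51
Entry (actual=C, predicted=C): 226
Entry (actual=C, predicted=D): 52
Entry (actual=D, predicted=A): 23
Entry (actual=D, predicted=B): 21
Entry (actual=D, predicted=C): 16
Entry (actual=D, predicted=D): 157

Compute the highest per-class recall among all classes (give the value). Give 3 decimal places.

0.840

Per-class recall (TP/(TP+FN)):
  A: TP=205, FN=19+9+11=39 → 205/244 = 0.8402
  B: TP=168, FN=67+46+35=148 → 168/316 = 0.5316
  C: TP=226, FN=54+51+52=157 → 226/383 = 0.5901
  D: TP=157, FN=23+21+16=60 → 157/217 = 0.7235
Highest is class 'A' with recall = 0.840.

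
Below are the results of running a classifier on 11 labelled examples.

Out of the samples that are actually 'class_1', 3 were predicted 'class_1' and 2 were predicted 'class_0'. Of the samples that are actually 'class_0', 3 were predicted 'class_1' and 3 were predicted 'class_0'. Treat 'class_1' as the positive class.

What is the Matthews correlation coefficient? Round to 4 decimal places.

0.1000

MCC = (TP·TN − FP·FN) / √((TP+FP)(TP+FN)(TN+FP)(TN+FN))
Numerator = 3·3 − 3·2 = 3
Denominator = √(6·5·6·5) = √900 = 30.0000
MCC = 3 / 30.0000 = 0.1000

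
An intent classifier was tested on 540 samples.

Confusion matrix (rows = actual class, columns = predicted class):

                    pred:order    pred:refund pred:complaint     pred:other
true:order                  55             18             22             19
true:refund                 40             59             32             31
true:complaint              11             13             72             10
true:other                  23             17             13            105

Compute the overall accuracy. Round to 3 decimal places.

Accuracy = trace / total = (55+59+72+105=291) / 540 = 291/540 = 0.539

0.539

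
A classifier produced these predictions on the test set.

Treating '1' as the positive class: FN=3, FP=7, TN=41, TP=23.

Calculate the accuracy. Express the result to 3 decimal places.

Accuracy = (TP+TN)/N = (23+41)/74 = 0.865

0.865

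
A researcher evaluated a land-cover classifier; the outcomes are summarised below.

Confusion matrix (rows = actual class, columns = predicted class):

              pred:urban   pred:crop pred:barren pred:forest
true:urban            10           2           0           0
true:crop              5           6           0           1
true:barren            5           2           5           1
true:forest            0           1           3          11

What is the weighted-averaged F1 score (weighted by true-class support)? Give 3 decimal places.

Per-class F1 score (2·TP/(2·TP+FP+FN)):
  urban: TP=10, FP=5+5+0=10, FN=2+0+0=2 → 20/32 = 0.6250
  crop: TP=6, FP=2+2+1=5, FN=5+0+1=6 → 12/23 = 0.5217
  barren: TP=5, FP=0+0+3=3, FN=5+2+1=8 → 10/21 = 0.4762
  forest: TP=11, FP=0+1+1=2, FN=0+1+3=4 → 22/28 = 0.7857
Weighted-F1 score = Σ (supportᵢ/N)·F1 scoreᵢ with N=52: (12/52)·0.6250 + (12/52)·0.5217 + (13/52)·0.4762 + (15/52)·0.7857 = 0.610

0.610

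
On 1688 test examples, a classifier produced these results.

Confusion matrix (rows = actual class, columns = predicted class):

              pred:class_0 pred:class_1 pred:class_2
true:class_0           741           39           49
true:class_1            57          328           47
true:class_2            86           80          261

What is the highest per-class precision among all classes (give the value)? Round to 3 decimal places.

Per-class precision (TP/(TP+FP)):
  class_0: TP=741, FP=57+86=143 → 741/884 = 0.8382
  class_1: TP=328, FP=39+80=119 → 328/447 = 0.7338
  class_2: TP=261, FP=49+47=96 → 261/357 = 0.7311
Highest is class 'class_0' with precision = 0.838.

0.838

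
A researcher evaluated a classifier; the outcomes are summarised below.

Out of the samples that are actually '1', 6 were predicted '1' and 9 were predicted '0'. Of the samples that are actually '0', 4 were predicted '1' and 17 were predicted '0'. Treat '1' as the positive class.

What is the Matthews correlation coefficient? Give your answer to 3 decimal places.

MCC = (TP·TN − FP·FN) / √((TP+FP)(TP+FN)(TN+FP)(TN+FN))
Numerator = 6·17 − 4·9 = 66
Denominator = √(10·15·21·26) = √81900 = 286.1818
MCC = 66 / 286.1818 = 0.231

0.231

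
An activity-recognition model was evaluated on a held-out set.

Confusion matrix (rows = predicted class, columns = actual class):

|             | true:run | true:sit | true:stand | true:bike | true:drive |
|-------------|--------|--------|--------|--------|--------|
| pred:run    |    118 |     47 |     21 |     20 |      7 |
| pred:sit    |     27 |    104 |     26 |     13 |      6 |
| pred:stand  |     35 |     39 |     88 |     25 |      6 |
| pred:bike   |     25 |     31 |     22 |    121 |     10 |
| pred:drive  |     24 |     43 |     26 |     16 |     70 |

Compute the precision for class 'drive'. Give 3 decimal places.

One-vs-rest for 'drive': TP = diagonal; FP = other classes predicted 'drive'; FN = 'drive' predicted as other.
precision = TP/(TP+FP).
drive: TP=70, FP=24+43+26+16=109 → 70/179 = 0.3911

0.391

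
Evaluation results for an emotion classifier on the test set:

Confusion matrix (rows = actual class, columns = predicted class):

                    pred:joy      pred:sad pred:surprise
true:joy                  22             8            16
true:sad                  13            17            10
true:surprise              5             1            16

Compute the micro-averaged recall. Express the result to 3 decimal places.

0.509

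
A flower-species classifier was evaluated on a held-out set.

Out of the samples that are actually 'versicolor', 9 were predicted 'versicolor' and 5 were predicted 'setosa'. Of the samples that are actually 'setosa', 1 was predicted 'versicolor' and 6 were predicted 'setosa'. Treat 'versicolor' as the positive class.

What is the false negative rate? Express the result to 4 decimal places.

FNR = FN/(FN+TP) = 5/(5+9) = 0.3571

0.3571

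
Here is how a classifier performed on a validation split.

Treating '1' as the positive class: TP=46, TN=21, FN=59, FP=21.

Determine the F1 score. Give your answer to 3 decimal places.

0.535

Precision = TP/(TP+FP) = 46/67 = 0.6866
Recall = TP/(TP+FN) = 46/105 = 0.4381
F1 = 2·TP/(2·TP+FP+FN) = 92/172 = 0.535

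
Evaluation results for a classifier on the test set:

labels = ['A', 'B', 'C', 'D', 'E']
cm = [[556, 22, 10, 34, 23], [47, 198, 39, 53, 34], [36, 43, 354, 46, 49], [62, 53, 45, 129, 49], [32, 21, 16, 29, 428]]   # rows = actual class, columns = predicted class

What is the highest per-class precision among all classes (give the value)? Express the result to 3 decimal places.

0.763

Per-class precision (TP/(TP+FP)):
  A: TP=556, FP=47+36+62+32=177 → 556/733 = 0.7585
  B: TP=198, FP=22+43+53+21=139 → 198/337 = 0.5875
  C: TP=354, FP=10+39+45+16=110 → 354/464 = 0.7629
  D: TP=129, FP=34+53+46+29=162 → 129/291 = 0.4433
  E: TP=428, FP=23+34+49+49=155 → 428/583 = 0.7341
Highest is class 'C' with precision = 0.763.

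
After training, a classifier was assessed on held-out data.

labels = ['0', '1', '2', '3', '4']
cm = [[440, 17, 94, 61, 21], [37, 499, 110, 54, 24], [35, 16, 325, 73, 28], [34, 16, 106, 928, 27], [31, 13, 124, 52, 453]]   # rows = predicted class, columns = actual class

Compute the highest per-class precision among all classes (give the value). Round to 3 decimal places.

Per-class precision (TP/(TP+FP)):
  0: TP=440, FP=17+94+61+21=193 → 440/633 = 0.6951
  1: TP=499, FP=37+110+54+24=225 → 499/724 = 0.6892
  2: TP=325, FP=35+16+73+28=152 → 325/477 = 0.6813
  3: TP=928, FP=34+16+106+27=183 → 928/1111 = 0.8353
  4: TP=453, FP=31+13+124+52=220 → 453/673 = 0.6731
Highest is class '3' with precision = 0.835.

0.835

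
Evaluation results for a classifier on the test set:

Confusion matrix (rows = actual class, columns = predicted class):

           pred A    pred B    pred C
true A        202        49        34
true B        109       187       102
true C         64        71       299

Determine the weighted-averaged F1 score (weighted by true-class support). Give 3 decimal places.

Per-class F1 score (2·TP/(2·TP+FP+FN)):
  A: TP=202, FP=109+64=173, FN=49+34=83 → 404/660 = 0.6121
  B: TP=187, FP=49+71=120, FN=109+102=211 → 374/705 = 0.5305
  C: TP=299, FP=34+102=136, FN=64+71=135 → 598/869 = 0.6881
Weighted-F1 score = Σ (supportᵢ/N)·F1 scoreᵢ with N=1117: (285/1117)·0.6121 + (398/1117)·0.5305 + (434/1117)·0.6881 = 0.613

0.613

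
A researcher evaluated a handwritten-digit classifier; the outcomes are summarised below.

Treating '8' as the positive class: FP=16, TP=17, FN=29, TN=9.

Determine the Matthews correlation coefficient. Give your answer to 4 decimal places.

-0.2590

MCC = (TP·TN − FP·FN) / √((TP+FP)(TP+FN)(TN+FP)(TN+FN))
Numerator = 17·9 − 16·29 = -311
Denominator = √(33·46·25·38) = √1442100 = 1200.8747
MCC = -311 / 1200.8747 = -0.2590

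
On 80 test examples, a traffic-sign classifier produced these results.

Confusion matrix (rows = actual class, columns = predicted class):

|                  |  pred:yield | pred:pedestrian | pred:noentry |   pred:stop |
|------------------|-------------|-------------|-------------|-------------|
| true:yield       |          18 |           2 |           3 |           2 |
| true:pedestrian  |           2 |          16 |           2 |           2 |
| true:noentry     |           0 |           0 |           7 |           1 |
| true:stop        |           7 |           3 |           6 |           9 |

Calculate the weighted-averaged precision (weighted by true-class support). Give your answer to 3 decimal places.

0.658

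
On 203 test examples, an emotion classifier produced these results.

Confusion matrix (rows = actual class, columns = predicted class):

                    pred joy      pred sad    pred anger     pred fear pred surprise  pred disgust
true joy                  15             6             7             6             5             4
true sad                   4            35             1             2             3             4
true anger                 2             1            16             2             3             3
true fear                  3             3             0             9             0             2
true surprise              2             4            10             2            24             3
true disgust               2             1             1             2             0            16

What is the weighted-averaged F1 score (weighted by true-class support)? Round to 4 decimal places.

Per-class F1 score (2·TP/(2·TP+FP+FN)):
  joy: TP=15, FP=4+2+3+2+2=13, FN=6+7+6+5+4=28 → 30/71 = 0.42254
  sad: TP=35, FP=6+1+3+4+1=15, FN=4+1+2+3+4=14 → 70/99 = 0.70707
  anger: TP=16, FP=7+1+0+10+1=19, FN=2+1+2+3+3=11 → 32/62 = 0.51613
  fear: TP=9, FP=6+2+2+2+2=14, FN=3+3+0+0+2=8 → 18/40 = 0.45000
  surprise: TP=24, FP=5+3+3+0+0=11, FN=2+4+10+2+3=21 → 48/80 = 0.60000
  disgust: TP=16, FP=4+4+3+2+3=16, FN=2+1+1+2+0=6 → 32/54 = 0.59259
Weighted-F1 score = Σ (supportᵢ/N)·F1 scoreᵢ with N=203: (43/203)·0.42254 + (49/203)·0.70707 + (27/203)·0.51613 + (17/203)·0.45000 + (45/203)·0.60000 + (22/203)·0.59259 = 0.5637

0.5637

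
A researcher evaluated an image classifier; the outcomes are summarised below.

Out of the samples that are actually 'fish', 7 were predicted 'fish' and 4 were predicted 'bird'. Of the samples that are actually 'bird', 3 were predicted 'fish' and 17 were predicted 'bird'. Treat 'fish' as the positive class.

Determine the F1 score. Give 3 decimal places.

0.667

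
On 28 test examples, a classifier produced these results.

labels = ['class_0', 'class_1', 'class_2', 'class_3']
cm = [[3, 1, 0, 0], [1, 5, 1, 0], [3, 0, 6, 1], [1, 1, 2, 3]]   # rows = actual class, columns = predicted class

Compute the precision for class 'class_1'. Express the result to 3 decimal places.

precision = TP/(TP+FP).
class_1: TP=5, FP=1+0+1=2 → 5/7 = 0.7143

0.714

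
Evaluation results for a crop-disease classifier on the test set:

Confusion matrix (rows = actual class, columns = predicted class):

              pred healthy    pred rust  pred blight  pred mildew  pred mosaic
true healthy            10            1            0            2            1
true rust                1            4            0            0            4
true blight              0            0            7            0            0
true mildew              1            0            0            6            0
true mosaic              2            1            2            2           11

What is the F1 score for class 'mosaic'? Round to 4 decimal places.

0.6471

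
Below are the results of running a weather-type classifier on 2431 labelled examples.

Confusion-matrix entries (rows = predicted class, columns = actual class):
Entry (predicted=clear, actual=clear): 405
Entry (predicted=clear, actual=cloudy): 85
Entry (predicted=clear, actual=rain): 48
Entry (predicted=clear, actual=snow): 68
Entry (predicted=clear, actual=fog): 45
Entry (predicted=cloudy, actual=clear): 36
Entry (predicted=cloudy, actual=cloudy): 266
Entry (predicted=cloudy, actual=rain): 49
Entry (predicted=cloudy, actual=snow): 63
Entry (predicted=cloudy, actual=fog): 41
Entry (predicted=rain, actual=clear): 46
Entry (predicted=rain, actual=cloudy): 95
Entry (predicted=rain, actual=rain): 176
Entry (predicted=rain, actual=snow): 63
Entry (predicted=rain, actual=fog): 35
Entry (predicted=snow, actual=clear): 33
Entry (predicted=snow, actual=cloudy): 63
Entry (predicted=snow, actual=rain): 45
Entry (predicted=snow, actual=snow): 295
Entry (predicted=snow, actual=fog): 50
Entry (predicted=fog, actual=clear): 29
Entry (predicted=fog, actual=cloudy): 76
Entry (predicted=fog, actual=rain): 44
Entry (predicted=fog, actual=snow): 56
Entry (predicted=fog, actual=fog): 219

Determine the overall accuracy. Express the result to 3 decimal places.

Accuracy = trace / total = (405+266+176+295+219=1361) / 2431 = 1361/2431 = 0.560

0.560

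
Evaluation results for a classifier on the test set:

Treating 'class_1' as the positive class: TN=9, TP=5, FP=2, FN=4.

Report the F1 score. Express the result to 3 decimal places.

0.625

Precision = TP/(TP+FP) = 5/7 = 0.7143
Recall = TP/(TP+FN) = 5/9 = 0.5556
F1 = 2·TP/(2·TP+FP+FN) = 10/16 = 0.625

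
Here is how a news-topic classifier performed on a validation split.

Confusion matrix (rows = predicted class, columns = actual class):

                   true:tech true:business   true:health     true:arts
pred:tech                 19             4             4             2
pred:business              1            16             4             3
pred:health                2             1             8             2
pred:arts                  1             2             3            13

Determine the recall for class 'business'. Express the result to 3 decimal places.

0.696

One-vs-rest for 'business': TP = diagonal; FP = other classes predicted 'business'; FN = 'business' predicted as other.
recall = TP/(TP+FN).
business: TP=16, FN=4+1+2=7 → 16/23 = 0.6957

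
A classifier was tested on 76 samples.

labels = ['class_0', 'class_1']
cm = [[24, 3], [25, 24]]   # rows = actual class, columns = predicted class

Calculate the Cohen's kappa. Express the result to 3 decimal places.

Observed agreement pₒ = trace/N = 48/76 = 0.6316
Expected agreement pₑ = Σ (rowᵢ·colᵢ)/N² = (27·49 + 49·27)/76² = 0.4581
κ = (pₒ − pₑ)/(1 − pₑ) = (0.6316 − 0.4581)/(1 − 0.4581) = 0.320

0.320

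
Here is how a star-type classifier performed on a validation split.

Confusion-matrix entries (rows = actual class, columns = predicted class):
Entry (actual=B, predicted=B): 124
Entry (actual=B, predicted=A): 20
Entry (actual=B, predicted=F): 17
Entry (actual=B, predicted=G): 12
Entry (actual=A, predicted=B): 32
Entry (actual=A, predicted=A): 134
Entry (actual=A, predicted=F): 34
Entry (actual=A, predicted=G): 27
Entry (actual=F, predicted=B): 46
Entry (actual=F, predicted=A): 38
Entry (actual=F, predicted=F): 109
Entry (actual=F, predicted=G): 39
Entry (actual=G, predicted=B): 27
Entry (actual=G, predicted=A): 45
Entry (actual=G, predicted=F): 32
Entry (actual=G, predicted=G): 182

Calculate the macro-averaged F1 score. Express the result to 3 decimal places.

0.594

Per-class F1 score (2·TP/(2·TP+FP+FN)):
  B: TP=124, FP=32+46+27=105, FN=20+17+12=49 → 248/402 = 0.6169
  A: TP=134, FP=20+38+45=103, FN=32+34+27=93 → 268/464 = 0.5776
  F: TP=109, FP=17+34+32=83, FN=46+38+39=123 → 218/424 = 0.5142
  G: TP=182, FP=12+27+39=78, FN=27+45+32=104 → 364/546 = 0.6667
Macro-F1 score = mean = (0.6169 + 0.5776 + 0.5142 + 0.6667) / 4 = 0.594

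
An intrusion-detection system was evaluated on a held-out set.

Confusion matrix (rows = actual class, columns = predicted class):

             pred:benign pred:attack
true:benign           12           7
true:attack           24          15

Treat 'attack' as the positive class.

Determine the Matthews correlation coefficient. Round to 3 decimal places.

MCC = (TP·TN − FP·FN) / √((TP+FP)(TP+FN)(TN+FP)(TN+FN))
Numerator = 15·12 − 7·24 = 12
Denominator = √(22·39·19·36) = √586872 = 766.0757
MCC = 12 / 766.0757 = 0.016

0.016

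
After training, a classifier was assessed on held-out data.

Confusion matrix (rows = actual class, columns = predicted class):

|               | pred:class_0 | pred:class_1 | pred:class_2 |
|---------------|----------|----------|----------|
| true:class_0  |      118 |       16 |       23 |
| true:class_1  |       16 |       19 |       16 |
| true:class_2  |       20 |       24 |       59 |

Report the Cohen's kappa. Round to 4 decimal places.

Observed agreement pₒ = trace/N = 196/311 = 0.63023
Expected agreement pₑ = Σ (rowᵢ·colᵢ)/N² = (157·154 + 51·59 + 103·98)/311² = 0.38545
κ = (pₒ − pₑ)/(1 − pₑ) = (0.63023 − 0.38545)/(1 − 0.38545) = 0.3983

0.3983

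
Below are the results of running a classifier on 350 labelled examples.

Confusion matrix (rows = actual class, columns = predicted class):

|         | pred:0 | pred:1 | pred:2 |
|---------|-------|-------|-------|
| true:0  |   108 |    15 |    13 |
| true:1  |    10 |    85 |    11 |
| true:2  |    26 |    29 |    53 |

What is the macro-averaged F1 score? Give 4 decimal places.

0.6893

Per-class F1 score (2·TP/(2·TP+FP+FN)):
  0: TP=108, FP=10+26=36, FN=15+13=28 → 216/280 = 0.77143
  1: TP=85, FP=15+29=44, FN=10+11=21 → 170/235 = 0.72340
  2: TP=53, FP=13+11=24, FN=26+29=55 → 106/185 = 0.57297
Macro-F1 score = mean = (0.77143 + 0.72340 + 0.57297) / 3 = 0.6893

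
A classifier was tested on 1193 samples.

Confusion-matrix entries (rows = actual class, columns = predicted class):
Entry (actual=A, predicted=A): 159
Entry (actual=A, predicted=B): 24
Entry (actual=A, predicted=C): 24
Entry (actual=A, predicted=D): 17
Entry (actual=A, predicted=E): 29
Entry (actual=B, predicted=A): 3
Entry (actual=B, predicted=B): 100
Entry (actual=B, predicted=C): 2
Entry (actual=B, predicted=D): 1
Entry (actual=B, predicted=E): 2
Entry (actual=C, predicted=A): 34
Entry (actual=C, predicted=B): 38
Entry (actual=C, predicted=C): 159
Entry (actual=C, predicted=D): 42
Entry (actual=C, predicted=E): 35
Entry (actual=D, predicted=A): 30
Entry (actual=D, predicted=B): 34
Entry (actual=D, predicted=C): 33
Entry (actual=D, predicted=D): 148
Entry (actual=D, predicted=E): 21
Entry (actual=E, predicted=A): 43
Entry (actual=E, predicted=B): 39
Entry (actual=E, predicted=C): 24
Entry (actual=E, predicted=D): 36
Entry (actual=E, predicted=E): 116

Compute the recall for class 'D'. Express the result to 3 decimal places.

Take TP from the diagonal, FP from the rest of the 'D' prediction marginal, FN from the rest of the 'D' actual marginal.
recall = TP/(TP+FN).
D: TP=148, FN=30+34+33+21=118 → 148/266 = 0.5564

0.556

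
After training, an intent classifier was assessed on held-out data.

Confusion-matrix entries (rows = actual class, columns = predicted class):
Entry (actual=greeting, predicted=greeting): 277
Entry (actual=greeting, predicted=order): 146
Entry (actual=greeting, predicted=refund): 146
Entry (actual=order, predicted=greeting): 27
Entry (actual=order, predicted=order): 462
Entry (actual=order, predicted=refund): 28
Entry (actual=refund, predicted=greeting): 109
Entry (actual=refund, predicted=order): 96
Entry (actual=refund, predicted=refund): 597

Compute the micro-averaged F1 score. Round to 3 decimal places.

0.708

Micro-averaging pools counts across classes: ΣTP=1336, ΣFP=552, ΣFN=552.
Micro-F1 score = 2·TP/(2·TP+FP+FN) on pooled counts = 0.708 (equals overall accuracy in single-label multiclass).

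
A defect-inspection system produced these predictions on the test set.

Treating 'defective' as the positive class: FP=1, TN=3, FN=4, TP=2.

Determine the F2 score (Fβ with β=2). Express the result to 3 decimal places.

Fβ = (1+β²)·TP / ((1+β²)·TP + β²·FN + FP), with β²=4
= 5·2 / (5·2 + 4·4 + 1) = 0.370

0.370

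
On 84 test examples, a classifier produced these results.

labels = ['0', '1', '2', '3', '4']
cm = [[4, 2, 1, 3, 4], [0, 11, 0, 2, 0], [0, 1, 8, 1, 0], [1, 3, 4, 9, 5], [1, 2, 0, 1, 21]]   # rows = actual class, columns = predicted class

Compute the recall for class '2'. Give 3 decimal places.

Treat '2' as positive and all other classes as negative.
recall = TP/(TP+FN).
2: TP=8, FN=0+1+1+0=2 → 8/10 = 0.8000

0.800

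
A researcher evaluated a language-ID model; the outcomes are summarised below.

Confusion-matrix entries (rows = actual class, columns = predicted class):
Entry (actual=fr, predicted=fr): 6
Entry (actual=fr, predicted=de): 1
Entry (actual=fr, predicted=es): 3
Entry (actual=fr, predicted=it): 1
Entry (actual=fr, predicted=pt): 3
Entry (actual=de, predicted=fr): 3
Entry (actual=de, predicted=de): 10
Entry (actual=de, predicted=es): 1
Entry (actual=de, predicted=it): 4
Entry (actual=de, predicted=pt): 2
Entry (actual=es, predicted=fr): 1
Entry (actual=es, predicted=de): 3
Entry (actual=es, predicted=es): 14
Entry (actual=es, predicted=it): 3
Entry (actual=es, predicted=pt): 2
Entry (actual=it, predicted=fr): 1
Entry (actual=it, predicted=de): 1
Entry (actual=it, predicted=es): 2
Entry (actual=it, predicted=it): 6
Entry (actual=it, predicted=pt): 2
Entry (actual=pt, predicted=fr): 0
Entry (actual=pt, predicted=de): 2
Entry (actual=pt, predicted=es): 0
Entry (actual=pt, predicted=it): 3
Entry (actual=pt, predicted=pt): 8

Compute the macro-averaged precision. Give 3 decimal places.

0.531

Per-class precision (TP/(TP+FP)):
  fr: TP=6, FP=3+1+1+0=5 → 6/11 = 0.5455
  de: TP=10, FP=1+3+1+2=7 → 10/17 = 0.5882
  es: TP=14, FP=3+1+2+0=6 → 14/20 = 0.7000
  it: TP=6, FP=1+4+3+3=11 → 6/17 = 0.3529
  pt: TP=8, FP=3+2+2+2=9 → 8/17 = 0.4706
Macro-precision = mean = (0.5455 + 0.5882 + 0.7000 + 0.3529 + 0.4706) / 5 = 0.531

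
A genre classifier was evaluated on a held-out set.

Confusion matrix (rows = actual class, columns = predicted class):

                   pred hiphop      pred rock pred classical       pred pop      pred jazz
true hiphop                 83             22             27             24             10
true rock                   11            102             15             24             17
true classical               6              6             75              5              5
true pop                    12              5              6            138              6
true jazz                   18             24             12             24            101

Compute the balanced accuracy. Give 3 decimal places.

0.653

Balanced accuracy = mean of per-class recall.
  hiphop: recall = 83/166 = 0.5000
  rock: recall = 102/169 = 0.6036
  classical: recall = 75/97 = 0.7732
  pop: recall = 138/167 = 0.8263
  jazz: recall = 101/179 = 0.5642
Mean = (0.5000 + 0.6036 + 0.7732 + 0.8263 + 0.5642) / 5 = 0.653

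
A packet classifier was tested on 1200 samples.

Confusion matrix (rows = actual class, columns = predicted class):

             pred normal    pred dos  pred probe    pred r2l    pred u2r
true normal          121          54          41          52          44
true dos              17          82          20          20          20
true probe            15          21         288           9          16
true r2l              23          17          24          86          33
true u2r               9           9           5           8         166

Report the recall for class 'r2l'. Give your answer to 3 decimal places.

One-vs-rest for 'r2l': TP = diagonal; FP = other classes predicted 'r2l'; FN = 'r2l' predicted as other.
recall = TP/(TP+FN).
r2l: TP=86, FN=23+17+24+33=97 → 86/183 = 0.4699

0.470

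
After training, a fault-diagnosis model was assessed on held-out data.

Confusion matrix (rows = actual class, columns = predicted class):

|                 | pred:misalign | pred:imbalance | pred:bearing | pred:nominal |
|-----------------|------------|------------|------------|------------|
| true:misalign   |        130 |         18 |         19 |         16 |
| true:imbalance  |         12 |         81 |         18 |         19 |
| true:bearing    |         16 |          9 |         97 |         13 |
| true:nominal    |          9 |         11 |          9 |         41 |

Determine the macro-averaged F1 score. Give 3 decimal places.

0.652

Per-class F1 score (2·TP/(2·TP+FP+FN)):
  misalign: TP=130, FP=12+16+9=37, FN=18+19+16=53 → 260/350 = 0.7429
  imbalance: TP=81, FP=18+9+11=38, FN=12+18+19=49 → 162/249 = 0.6506
  bearing: TP=97, FP=19+18+9=46, FN=16+9+13=38 → 194/278 = 0.6978
  nominal: TP=41, FP=16+19+13=48, FN=9+11+9=29 → 82/159 = 0.5157
Macro-F1 score = mean = (0.7429 + 0.6506 + 0.6978 + 0.5157) / 4 = 0.652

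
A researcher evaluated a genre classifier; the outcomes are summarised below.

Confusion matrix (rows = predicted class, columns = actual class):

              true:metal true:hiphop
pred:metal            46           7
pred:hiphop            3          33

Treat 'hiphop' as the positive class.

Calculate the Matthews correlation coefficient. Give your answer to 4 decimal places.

MCC = (TP·TN − FP·FN) / √((TP+FP)(TP+FN)(TN+FP)(TN+FN))
Numerator = 33·46 − 3·7 = 1497
Denominator = √(36·40·49·53) = √3739680 = 1933.8252
MCC = 1497 / 1933.8252 = 0.7741

0.7741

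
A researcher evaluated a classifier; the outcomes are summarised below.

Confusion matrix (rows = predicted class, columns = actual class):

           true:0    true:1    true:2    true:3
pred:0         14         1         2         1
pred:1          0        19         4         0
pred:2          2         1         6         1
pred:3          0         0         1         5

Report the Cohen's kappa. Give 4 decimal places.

Observed agreement pₒ = trace/N = 44/57 = 0.77193
Expected agreement pₑ = Σ (rowᵢ·colᵢ)/N² = (16·18 + 21·23 + 13·10 + 7·6)/57² = 0.29024
κ = (pₒ − pₑ)/(1 − pₑ) = (0.77193 − 0.29024)/(1 − 0.29024) = 0.6787

0.6787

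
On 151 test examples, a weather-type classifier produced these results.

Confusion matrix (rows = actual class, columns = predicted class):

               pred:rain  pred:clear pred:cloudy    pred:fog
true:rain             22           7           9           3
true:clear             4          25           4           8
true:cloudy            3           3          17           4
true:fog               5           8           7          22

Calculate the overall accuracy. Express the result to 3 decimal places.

0.570

Accuracy = trace / total = (22+25+17+22=86) / 151 = 86/151 = 0.570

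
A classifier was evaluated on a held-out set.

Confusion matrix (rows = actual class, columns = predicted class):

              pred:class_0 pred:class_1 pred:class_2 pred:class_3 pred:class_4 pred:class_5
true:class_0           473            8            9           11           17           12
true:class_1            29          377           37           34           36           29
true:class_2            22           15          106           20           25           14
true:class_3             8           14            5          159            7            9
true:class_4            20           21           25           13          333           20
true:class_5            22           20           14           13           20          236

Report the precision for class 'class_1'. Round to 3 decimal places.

0.829

Take TP from the diagonal, FP from the rest of the 'class_1' prediction marginal, FN from the rest of the 'class_1' actual marginal.
precision = TP/(TP+FP).
class_1: TP=377, FP=8+15+14+21+20=78 → 377/455 = 0.8286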